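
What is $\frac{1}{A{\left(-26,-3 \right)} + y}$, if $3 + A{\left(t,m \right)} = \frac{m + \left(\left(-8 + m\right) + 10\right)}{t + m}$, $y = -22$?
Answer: $- \frac{29}{721} \approx -0.040222$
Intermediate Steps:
$A{\left(t,m \right)} = -3 + \frac{2 + 2 m}{m + t}$ ($A{\left(t,m \right)} = -3 + \frac{m + \left(\left(-8 + m\right) + 10\right)}{t + m} = -3 + \frac{m + \left(2 + m\right)}{m + t} = -3 + \frac{2 + 2 m}{m + t}$)
$\frac{1}{A{\left(-26,-3 \right)} + y} = \frac{1}{\frac{2 - -3 - -78}{-3 - 26} - 22} = \frac{1}{\frac{2 + 3 + 78}{-29} - 22} = \frac{1}{\left(- \frac{1}{29}\right) 83 - 22} = \frac{1}{- \frac{83}{29} - 22} = \frac{1}{- \frac{721}{29}} = - \frac{29}{721}$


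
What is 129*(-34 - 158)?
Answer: -24768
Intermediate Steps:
129*(-34 - 158) = 129*(-192) = -24768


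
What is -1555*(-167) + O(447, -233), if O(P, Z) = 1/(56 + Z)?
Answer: 45964244/177 ≈ 2.5969e+5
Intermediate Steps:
-1555*(-167) + O(447, -233) = -1555*(-167) + 1/(56 - 233) = 259685 + 1/(-177) = 259685 - 1/177 = 45964244/177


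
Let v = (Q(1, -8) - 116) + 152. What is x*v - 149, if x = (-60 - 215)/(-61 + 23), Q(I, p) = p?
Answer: 1019/19 ≈ 53.632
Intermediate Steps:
v = 28 (v = (-8 - 116) + 152 = -124 + 152 = 28)
x = 275/38 (x = -275/(-38) = -275*(-1/38) = 275/38 ≈ 7.2368)
x*v - 149 = (275/38)*28 - 149 = 3850/19 - 149 = 1019/19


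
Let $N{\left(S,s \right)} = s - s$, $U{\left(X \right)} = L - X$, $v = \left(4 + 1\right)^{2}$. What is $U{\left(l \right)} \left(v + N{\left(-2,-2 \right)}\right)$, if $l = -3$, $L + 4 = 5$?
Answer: $100$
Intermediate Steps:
$L = 1$ ($L = -4 + 5 = 1$)
$v = 25$ ($v = 5^{2} = 25$)
$U{\left(X \right)} = 1 - X$
$N{\left(S,s \right)} = 0$
$U{\left(l \right)} \left(v + N{\left(-2,-2 \right)}\right) = \left(1 - -3\right) \left(25 + 0\right) = \left(1 + 3\right) 25 = 4 \cdot 25 = 100$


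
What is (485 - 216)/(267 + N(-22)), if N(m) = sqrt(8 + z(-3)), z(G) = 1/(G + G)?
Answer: 430938/427687 - 269*sqrt(282)/427687 ≈ 0.99704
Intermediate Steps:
z(G) = 1/(2*G)
N(m) = sqrt(282)/6 (N(m) = sqrt(8 + (1/2)/(-3)) = sqrt(8 + (1/2)*(-1/3)) = sqrt(8 - 1/6) = sqrt(47/6) = sqrt(282)/6)
(485 - 216)/(267 + N(-22)) = (485 - 216)/(267 + sqrt(282)/6) = 269/(267 + sqrt(282)/6)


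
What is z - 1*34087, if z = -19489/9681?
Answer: -330015736/9681 ≈ -34089.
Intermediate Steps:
z = -19489/9681 (z = -19489*1/9681 = -19489/9681 ≈ -2.0131)
z - 1*34087 = -19489/9681 - 1*34087 = -19489/9681 - 34087 = -330015736/9681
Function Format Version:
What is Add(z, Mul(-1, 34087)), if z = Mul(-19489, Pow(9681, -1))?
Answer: Rational(-330015736, 9681) ≈ -34089.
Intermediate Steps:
z = Rational(-19489, 9681) (z = Mul(-19489, Rational(1, 9681)) = Rational(-19489, 9681) ≈ -2.0131)
Add(z, Mul(-1, 34087)) = Add(Rational(-19489, 9681), Mul(-1, 34087)) = Add(Rational(-19489, 9681), -34087) = Rational(-330015736, 9681)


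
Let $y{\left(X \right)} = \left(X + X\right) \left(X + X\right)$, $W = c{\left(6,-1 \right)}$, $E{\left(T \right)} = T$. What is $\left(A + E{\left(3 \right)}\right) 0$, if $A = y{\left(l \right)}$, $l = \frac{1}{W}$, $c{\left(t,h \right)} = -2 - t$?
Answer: $0$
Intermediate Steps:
$W = -8$ ($W = -2 - 6 = -8$)
$l = - \frac{1}{8}$ ($l = \frac{1}{-8} = - \frac{1}{8} \approx -0.125$)
$y{\left(X \right)} = 4 X^{2}$ ($y{\left(X \right)} = 2 X 2 X = 4 X^{2}$)
$A = \frac{1}{16}$ ($A = 4 \left(- \frac{1}{8}\right)^{2} = 4 \cdot \frac{1}{64} = \frac{1}{16} \approx 0.0625$)
$\left(A + E{\left(3 \right)}\right) 0 = \left(\frac{1}{16} + 3\right) 0 = \frac{49}{16} \cdot 0 = 0$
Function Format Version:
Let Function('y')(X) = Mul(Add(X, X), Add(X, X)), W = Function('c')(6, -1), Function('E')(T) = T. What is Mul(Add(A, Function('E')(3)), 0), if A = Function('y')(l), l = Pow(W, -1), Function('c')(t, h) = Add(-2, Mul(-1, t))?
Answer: 0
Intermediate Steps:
W = -8 (W = Add(-2, Mul(-1, 6)) = Add(-2, -6) = -8)
l = Rational(-1, 8) (l = Pow(-8, -1) = Rational(-1, 8) ≈ -0.12500)
Function('y')(X) = Mul(4, Pow(X, 2)) (Function('y')(X) = Mul(Mul(2, X), Mul(2, X)) = Mul(4, Pow(X, 2)))
A = Rational(1, 16) (A = Mul(4, Pow(Rational(-1, 8), 2)) = Mul(4, Rational(1, 64)) = Rational(1, 16) ≈ 0.062500)
Mul(Add(A, Function('E')(3)), 0) = Mul(Add(Rational(1, 16), 3), 0) = Mul(Rational(49, 16), 0) = 0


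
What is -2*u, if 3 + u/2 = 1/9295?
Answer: 111536/9295 ≈ 12.000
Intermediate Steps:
u = -55768/9295 (u = -6 + 2/9295 = -55768/9295 ≈ -5.9998)
-2*u = -2*(-55768/9295) = 111536/9295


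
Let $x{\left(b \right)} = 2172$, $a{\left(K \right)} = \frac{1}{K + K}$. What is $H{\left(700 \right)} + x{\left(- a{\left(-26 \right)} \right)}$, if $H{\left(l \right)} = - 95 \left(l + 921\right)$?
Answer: $-151823$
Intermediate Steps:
$a{\left(K \right)} = \frac{1}{2 K}$
$H{\left(l \right)} = -87495 - 95 l$ ($H{\left(l \right)} = - 95 \left(921 + l\right) = -87495 - 95 l$)
$H{\left(700 \right)} + x{\left(- a{\left(-26 \right)} \right)} = \left(-87495 - 66500\right) + 2172 = -153995 + 2172 = -151823$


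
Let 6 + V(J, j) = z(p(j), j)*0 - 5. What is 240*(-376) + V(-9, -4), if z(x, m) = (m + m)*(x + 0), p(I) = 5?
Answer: -90251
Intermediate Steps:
z(x, m) = 2*m*x (z(x, m) = (2*m)*x = 2*m*x)
V(J, j) = -11 (V(J, j) = -6 + ((2*j*5)*0 - 5) = -6 + ((10*j)*0 - 5) = -6 + (0 - 5) = -6 - 5 = -11)
240*(-376) + V(-9, -4) = 240*(-376) - 11 = -90240 - 11 = -90251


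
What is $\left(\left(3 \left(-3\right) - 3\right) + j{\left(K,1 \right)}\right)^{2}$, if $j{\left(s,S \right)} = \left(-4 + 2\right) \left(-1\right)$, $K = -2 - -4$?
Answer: $100$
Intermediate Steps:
$K = 2$ ($K = -2 + 4 = 2$)
$j{\left(s,S \right)} = 2$ ($j{\left(s,S \right)} = \left(-2\right) \left(-1\right) = 2$)
$\left(\left(3 \left(-3\right) - 3\right) + j{\left(K,1 \right)}\right)^{2} = \left(\left(3 \left(-3\right) - 3\right) + 2\right)^{2} = \left(\left(-9 - 3\right) + 2\right)^{2} = \left(-12 + 2\right)^{2} = \left(-10\right)^{2} = 100$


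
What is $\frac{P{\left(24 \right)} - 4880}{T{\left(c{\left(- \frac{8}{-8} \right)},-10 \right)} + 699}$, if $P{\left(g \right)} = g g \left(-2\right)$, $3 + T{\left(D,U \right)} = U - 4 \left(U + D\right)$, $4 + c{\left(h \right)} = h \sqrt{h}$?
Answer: $- \frac{3016}{369} \approx -8.1734$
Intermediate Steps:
$c{\left(h \right)} = -4 + h^{\frac{3}{2}}$ ($c{\left(h \right)} = -4 + h \sqrt{h} = -4 + h^{\frac{3}{2}}$)
$T{\left(D,U \right)} = -3 - 4 D - 3 U$ ($T{\left(D,U \right)} = -3 + \left(U - 4 \left(U + D\right)\right) = -3 + \left(U - 4 \left(D + U\right)\right) = -3 + \left(U - \left(4 D + 4 U\right)\right) = -3 - \left(3 U + 4 D\right) = -3 - 4 D - 3 U$)
$P{\left(g \right)} = - 2 g^{2}$ ($P{\left(g \right)} = g^{2} \left(-2\right) = - 2 g^{2}$)
$\frac{P{\left(24 \right)} - 4880}{T{\left(c{\left(- \frac{8}{-8} \right)},-10 \right)} + 699} = \frac{- 2 \cdot 24^{2} - 4880}{\left(-3 - 4 \left(-4 + \left(- \frac{8}{-8}\right)^{\frac{3}{2}}\right) - -30\right) + 699} = \frac{\left(-2\right) 576 - 4880}{\left(-3 - 4 \left(-4 + \left(\left(-8\right) \left(- \frac{1}{8}\right)\right)^{\frac{3}{2}}\right) + 30\right) + 699} = \frac{-1152 - 4880}{\left(-3 - 4 \left(-4 + 1^{\frac{3}{2}}\right) + 30\right) + 699} = - \frac{6032}{\left(-3 - 4 \left(-4 + 1\right) + 30\right) + 699} = - \frac{6032}{\left(-3 - -12 + 30\right) + 699} = - \frac{6032}{\left(-3 + 12 + 30\right) + 699} = - \frac{6032}{39 + 699} = - \frac{6032}{738} = \left(-6032\right) \frac{1}{738} = - \frac{3016}{369}$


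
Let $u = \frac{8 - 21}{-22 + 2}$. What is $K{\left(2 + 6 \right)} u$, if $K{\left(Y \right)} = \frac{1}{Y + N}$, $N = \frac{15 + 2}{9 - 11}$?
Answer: $- \frac{13}{10} \approx -1.3$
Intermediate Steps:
$N = - \frac{17}{2}$ ($N = \frac{17}{-2} = 17 \left(- \frac{1}{2}\right) = - \frac{17}{2} \approx -8.5$)
$u = \frac{13}{20}$ ($u = - \frac{13}{-20} = \left(-13\right) \left(- \frac{1}{20}\right) = \frac{13}{20} \approx 0.65$)
$K{\left(Y \right)} = \frac{1}{- \frac{17}{2} + Y}$ ($K{\left(Y \right)} = \frac{1}{Y - \frac{17}{2}} = \frac{1}{- \frac{17}{2} + Y}$)
$K{\left(2 + 6 \right)} u = \frac{2}{-17 + 2 \left(2 + 6\right)} \frac{13}{20} = \frac{2}{-17 + 2 \cdot 8} \cdot \frac{13}{20} = \frac{2}{-17 + 16} \cdot \frac{13}{20} = \frac{2}{-1} \cdot \frac{13}{20} = 2 \left(-1\right) \frac{13}{20} = \left(-2\right) \frac{13}{20} = - \frac{13}{10}$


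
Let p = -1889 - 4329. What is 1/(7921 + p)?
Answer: 1/1703 ≈ 0.00058720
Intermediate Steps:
p = -6218
1/(7921 + p) = 1/(7921 - 6218) = 1/1703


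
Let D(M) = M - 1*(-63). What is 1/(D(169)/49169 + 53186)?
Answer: 49169/2615102666 ≈ 1.8802e-5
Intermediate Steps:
D(M) = 63 + M (D(M) = M + 63 = 63 + M)
1/(D(169)/49169 + 53186) = 1/((63 + 169)/49169 + 53186) = 1/(232*(1/49169) + 53186) = 1/(232/49169 + 53186) = 1/(2615102666/49169) = 49169/2615102666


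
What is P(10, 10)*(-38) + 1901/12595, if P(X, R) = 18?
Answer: -8613079/12595 ≈ -683.85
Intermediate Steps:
P(10, 10)*(-38) + 1901/12595 = 18*(-38) + 1901/12595 = -684 + 1901*(1/12595) = -684 + 1901/12595 = -8613079/12595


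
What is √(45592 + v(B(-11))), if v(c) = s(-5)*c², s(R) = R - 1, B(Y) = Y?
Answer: √44866 ≈ 211.82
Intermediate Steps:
s(R) = -1 + R
v(c) = -6*c² (v(c) = (-1 - 5)*c² = -6*c²)
√(45592 + v(B(-11))) = √(45592 - 6*(-11)²) = √(45592 - 6*121) = √(45592 - 726) = √44866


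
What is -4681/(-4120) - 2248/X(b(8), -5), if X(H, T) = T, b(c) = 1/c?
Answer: 1857033/4120 ≈ 450.74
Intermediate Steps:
-4681/(-4120) - 2248/X(b(8), -5) = -4681/(-4120) - 2248/(-5) = -4681*(-1/4120) - 2248*(-1/5) = 4681/4120 + 2248/5 = 1857033/4120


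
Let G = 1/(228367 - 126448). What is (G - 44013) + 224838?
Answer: 18429503176/101919 ≈ 1.8083e+5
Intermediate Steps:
G = 1/101919 ≈ 9.8117e-6
(G - 44013) + 224838 = (1/101919 - 44013) + 224838 = -4485760946/101919 + 224838 = 18429503176/101919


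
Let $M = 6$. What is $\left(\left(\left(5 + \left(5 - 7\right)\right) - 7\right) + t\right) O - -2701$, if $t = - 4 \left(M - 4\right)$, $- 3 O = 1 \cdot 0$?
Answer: $2701$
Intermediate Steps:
$O = 0$ ($O = - \frac{1 \cdot 0}{3} = \left(- \frac{1}{3}\right) 0 = 0$)
$t = -8$ ($t = - 4 \left(6 - 4\right) = \left(-4\right) 2 = -8$)
$\left(\left(\left(5 + \left(5 - 7\right)\right) - 7\right) + t\right) O - -2701 = \left(\left(\left(5 + \left(5 - 7\right)\right) - 7\right) - 8\right) 0 - -2701 = \left(\left(\left(5 + \left(5 - 7\right)\right) - 7\right) - 8\right) 0 + 2701 = \left(\left(\left(5 - 2\right) - 7\right) - 8\right) 0 + 2701 = \left(\left(3 - 7\right) - 8\right) 0 + 2701 = \left(-4 - 8\right) 0 + 2701 = \left(-12\right) 0 + 2701 = 0 + 2701 = 2701$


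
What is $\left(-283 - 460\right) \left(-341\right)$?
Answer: $253363$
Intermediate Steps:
$\left(-283 - 460\right) \left(-341\right) = \left(-743\right) \left(-341\right) = 253363$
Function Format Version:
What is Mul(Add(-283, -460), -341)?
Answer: 253363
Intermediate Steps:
Mul(Add(-283, -460), -341) = Mul(-743, -341) = 253363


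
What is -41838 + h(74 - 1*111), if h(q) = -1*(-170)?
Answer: -41668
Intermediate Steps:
h(q) = 170
-41838 + h(74 - 1*111) = -41838 + 170 = -41668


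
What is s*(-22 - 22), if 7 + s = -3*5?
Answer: 968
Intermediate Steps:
s = -22 (s = -7 - 3*5 = -7 - 15 = -22)
s*(-22 - 22) = -22*(-22 - 22) = -22*(-44) = 968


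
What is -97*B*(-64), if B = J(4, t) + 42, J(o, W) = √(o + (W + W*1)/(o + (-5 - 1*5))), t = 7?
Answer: 260736 + 6208*√15/3 ≈ 2.6875e+5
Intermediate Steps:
J(o, W) = √(o + 2*W/(-10 + o)) (J(o, W) = √(o + (W + W)/(o + (-5 - 5))) = √(o + (2*W)/(o - 10)) = √(o + (2*W)/(-10 + o)) = √(o + 2*W/(-10 + o)))
B = 42 + √15/3 (B = √((2*7 + 4*(-10 + 4))/(-10 + 4)) + 42 = √((14 + 4*(-6))/(-6)) + 42 = √(-(14 - 24)/6) + 42 = √(-⅙*(-10)) + 42 = √(5/3) + 42 = √15/3 + 42 = 42 + √15/3 ≈ 43.291)
-97*B*(-64) = -97*(42 + √15/3)*(-64) = (-4074 - 97*√15/3)*(-64) = 260736 + 6208*√15/3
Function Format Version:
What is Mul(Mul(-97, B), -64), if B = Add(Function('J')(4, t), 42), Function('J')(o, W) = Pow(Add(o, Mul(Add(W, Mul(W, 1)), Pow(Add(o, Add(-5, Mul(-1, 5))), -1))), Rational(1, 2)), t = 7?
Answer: Add(260736, Mul(Rational(6208, 3), Pow(15, Rational(1, 2)))) ≈ 2.6875e+5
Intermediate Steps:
Function('J')(o, W) = Pow(Add(o, Mul(2, W, Pow(Add(-10, o), -1))), Rational(1, 2)) (Function('J')(o, W) = Pow(Add(o, Mul(Add(W, W), Pow(Add(o, Add(-5, -5)), -1))), Rational(1, 2)) = Pow(Add(o, Mul(Mul(2, W), Pow(Add(o, -10), -1))), Rational(1, 2)) = Pow(Add(o, Mul(Mul(2, W), Pow(Add(-10, o), -1))), Rational(1, 2)) = Pow(Add(o, Mul(2, W, Pow(Add(-10, o), -1))), Rational(1, 2)))
B = Add(42, Mul(Rational(1, 3), Pow(15, Rational(1, 2)))) (B = Add(Pow(Mul(Pow(Add(-10, 4), -1), Add(Mul(2, 7), Mul(4, Add(-10, 4)))), Rational(1, 2)), 42) = Add(Pow(Mul(Pow(-6, -1), Add(14, Mul(4, -6))), Rational(1, 2)), 42) = Add(Pow(Mul(Rational(-1, 6), Add(14, -24)), Rational(1, 2)), 42) = Add(Pow(Mul(Rational(-1, 6), -10), Rational(1, 2)), 42) = Add(Pow(Rational(5, 3), Rational(1, 2)), 42) = Add(Mul(Rational(1, 3), Pow(15, Rational(1, 2))), 42) = Add(42, Mul(Rational(1, 3), Pow(15, Rational(1, 2)))) ≈ 43.291)
Mul(Mul(-97, B), -64) = Mul(Mul(-97, Add(42, Mul(Rational(1, 3), Pow(15, Rational(1, 2))))), -64) = Mul(Add(-4074, Mul(Rational(-97, 3), Pow(15, Rational(1, 2)))), -64) = Add(260736, Mul(Rational(6208, 3), Pow(15, Rational(1, 2))))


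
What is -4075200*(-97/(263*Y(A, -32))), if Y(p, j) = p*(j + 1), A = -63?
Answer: 43921600/57071 ≈ 769.60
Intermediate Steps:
Y(p, j) = p*(1 + j)
-4075200*(-97/(263*Y(A, -32))) = -4075200*97/(16569*(1 - 32)) = -4075200/((-63*(-31))*(-1315*1/485)) = -4075200/(1953*(-263/97)) = -4075200/(-513639/97) = -4075200*(-97/513639) = 43921600/57071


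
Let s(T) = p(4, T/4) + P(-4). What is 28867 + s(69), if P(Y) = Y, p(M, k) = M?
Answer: 28867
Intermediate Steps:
s(T) = 0 (s(T) = 4 - 4 = 0)
28867 + s(69) = 28867 + 0 = 28867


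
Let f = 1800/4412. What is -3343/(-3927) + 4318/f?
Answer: 3117473218/294525 ≈ 10585.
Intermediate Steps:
f = 450/1103 (f = 1800*(1/4412) = 450/1103 ≈ 0.40798)
-3343/(-3927) + 4318/f = -3343/(-3927) + 4318/(450/1103) = -3343*(-1/3927) + 4318*(1103/450) = 3343/3927 + 2381377/225 = 3117473218/294525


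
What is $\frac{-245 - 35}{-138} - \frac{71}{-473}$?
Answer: $\frac{71119}{32637} \approx 2.1791$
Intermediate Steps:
$\frac{-245 - 35}{-138} - \frac{71}{-473} = \left(-245 - 35\right) \left(- \frac{1}{138}\right) - - \frac{71}{473} = \left(-280\right) \left(- \frac{1}{138}\right) + \frac{71}{473} = \frac{140}{69} + \frac{71}{473} = \frac{71119}{32637}$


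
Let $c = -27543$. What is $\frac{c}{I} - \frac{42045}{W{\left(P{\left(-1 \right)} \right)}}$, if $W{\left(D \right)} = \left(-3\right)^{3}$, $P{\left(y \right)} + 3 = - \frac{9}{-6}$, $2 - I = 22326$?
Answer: $\frac{313118747}{200916} \approx 1558.5$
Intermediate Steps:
$I = -22324$ ($I = 2 - 22326 = -22324$)
$P{\left(y \right)} = - \frac{3}{2}$ ($P{\left(y \right)} = -3 - \frac{9}{-6} = -3 - - \frac{3}{2} = -3 + \frac{3}{2} = - \frac{3}{2}$)
$W{\left(D \right)} = -27$
$\frac{c}{I} - \frac{42045}{W{\left(P{\left(-1 \right)} \right)}} = - \frac{27543}{-22324} - \frac{42045}{-27} = \left(-27543\right) \left(- \frac{1}{22324}\right) - - \frac{14015}{9} = \frac{27543}{22324} + \frac{14015}{9} = \frac{313118747}{200916}$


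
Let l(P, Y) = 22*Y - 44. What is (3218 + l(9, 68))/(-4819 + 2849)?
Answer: -467/197 ≈ -2.3706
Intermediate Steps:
l(P, Y) = -44 + 22*Y
(3218 + l(9, 68))/(-4819 + 2849) = (3218 + (-44 + 22*68))/(-4819 + 2849) = (3218 + (-44 + 1496))/(-1970) = (3218 + 1452)*(-1/1970) = 4670*(-1/1970) = -467/197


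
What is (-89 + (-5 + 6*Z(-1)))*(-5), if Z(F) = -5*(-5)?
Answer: -280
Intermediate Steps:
Z(F) = 25
(-89 + (-5 + 6*Z(-1)))*(-5) = (-89 + (-5 + 6*25))*(-5) = (-89 + (-5 + 150))*(-5) = (-89 + 145)*(-5) = 56*(-5) = -280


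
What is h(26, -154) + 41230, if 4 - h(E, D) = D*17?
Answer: 43852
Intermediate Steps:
h(E, D) = 4 - 17*D (h(E, D) = 4 - D*17 = 4 - 17*D)
h(26, -154) + 41230 = (4 - 17*(-154)) + 41230 = (4 + 2618) + 41230 = 2622 + 41230 = 43852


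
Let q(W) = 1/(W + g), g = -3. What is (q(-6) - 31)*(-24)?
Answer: 2240/3 ≈ 746.67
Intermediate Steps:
q(W) = 1/(-3 + W) (q(W) = 1/(W - 3) = 1/(-3 + W))
(q(-6) - 31)*(-24) = (1/(-3 - 6) - 31)*(-24) = (1/(-9) - 31)*(-24) = (-1/9 - 31)*(-24) = -280/9*(-24) = 2240/3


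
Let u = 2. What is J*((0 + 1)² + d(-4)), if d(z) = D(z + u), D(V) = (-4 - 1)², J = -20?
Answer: -520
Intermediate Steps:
D(V) = 25 (D(V) = (-5)² = 25)
d(z) = 25
J*((0 + 1)² + d(-4)) = -20*((0 + 1)² + 25) = -20*(1² + 25) = -20*(1 + 25) = -20*26 = -520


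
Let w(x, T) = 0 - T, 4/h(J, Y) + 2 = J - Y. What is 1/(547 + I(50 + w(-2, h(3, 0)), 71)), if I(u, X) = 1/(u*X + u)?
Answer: 3312/1811665 ≈ 0.0018282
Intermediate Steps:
h(J, Y) = 4/(-2 + J - Y) (h(J, Y) = 4/(-2 + (J - Y)) = 4/(-2 + J - Y))
w(x, T) = -T
I(u, X) = 1/(u + X*u) (I(u, X) = 1/(X*u + u) = 1/(u + X*u))
1/(547 + I(50 + w(-2, h(3, 0)), 71)) = 1/(547 + 1/((50 - 4/(-2 + 3 - 1*0))*(1 + 71))) = 1/(547 + 1/((50 - 4/(-2 + 3 + 0))*72)) = 1/(547 + (1/72)/(50 - 4/1)) = 1/(547 + (1/72)/(50 - 4)) = 1/(547 + (1/72)/46) = 1/(547 + (1/46)*(1/72)) = 1/(547 + 1/3312) = 1/(1811665/3312) = 3312/1811665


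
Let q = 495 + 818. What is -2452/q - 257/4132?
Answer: -10469105/5425316 ≈ -1.9297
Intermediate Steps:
q = 1313
-2452/q - 257/4132 = -2452/1313 - 257/4132 = -10469105/5425316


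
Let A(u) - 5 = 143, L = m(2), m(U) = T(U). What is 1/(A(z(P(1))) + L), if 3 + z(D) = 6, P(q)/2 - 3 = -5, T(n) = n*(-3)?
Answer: 1/142 ≈ 0.0070423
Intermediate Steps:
T(n) = -3*n
m(U) = -3*U
P(q) = -4 (P(q) = 6 + 2*(-5) = 6 - 10 = -4)
z(D) = 3 (z(D) = -3 + 6 = 3)
L = -6 (L = -3*2 = -6)
A(u) = 148 (A(u) = 5 + 143 = 148)
1/(A(z(P(1))) + L) = 1/(148 - 6) = 1/142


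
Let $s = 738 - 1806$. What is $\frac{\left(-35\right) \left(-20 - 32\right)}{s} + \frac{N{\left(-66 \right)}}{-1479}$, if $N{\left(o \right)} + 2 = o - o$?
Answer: $- \frac{224137}{131631} \approx -1.7028$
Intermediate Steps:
$N{\left(o \right)} = -2$ ($N{\left(o \right)} = -2 + \left(o - o\right) = -2 + 0 = -2$)
$s = -1068$
$\frac{\left(-35\right) \left(-20 - 32\right)}{s} + \frac{N{\left(-66 \right)}}{-1479} = \frac{\left(-35\right) \left(-20 - 32\right)}{-1068} - \frac{2}{-1479} = \left(-35\right) \left(-52\right) \left(- \frac{1}{1068}\right) - - \frac{2}{1479} = 1820 \left(- \frac{1}{1068}\right) + \frac{2}{1479} = - \frac{455}{267} + \frac{2}{1479} = - \frac{224137}{131631}$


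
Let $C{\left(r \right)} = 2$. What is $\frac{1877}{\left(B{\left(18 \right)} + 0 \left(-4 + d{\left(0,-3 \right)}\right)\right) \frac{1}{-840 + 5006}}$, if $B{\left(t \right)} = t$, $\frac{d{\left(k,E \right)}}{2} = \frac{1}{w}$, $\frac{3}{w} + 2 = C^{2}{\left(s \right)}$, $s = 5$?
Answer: $\frac{3909791}{9} \approx 4.3442 \cdot 10^{5}$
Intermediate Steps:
$w = \frac{3}{2}$ ($w = \frac{3}{-2 + 2^{2}} = \frac{3}{-2 + 4} = \frac{3}{2} \approx 1.5$)
$d{\left(k,E \right)} = \frac{4}{3}$ ($d{\left(k,E \right)} = \frac{2}{\frac{3}{2}} = 2 \cdot \frac{2}{3} = \frac{4}{3}$)
$\frac{1877}{\left(B{\left(18 \right)} + 0 \left(-4 + d{\left(0,-3 \right)}\right)\right) \frac{1}{-840 + 5006}} = \frac{1877}{\left(18 + 0 \left(-4 + \frac{4}{3}\right)\right) \frac{1}{-840 + 5006}} = \frac{1877}{\left(18 + 0 \left(- \frac{8}{3}\right)\right) \frac{1}{4166}} = \frac{1877}{\left(18 + 0\right) \frac{1}{4166}} = \frac{1877}{18 \cdot \frac{1}{4166}} = \frac{1877}{\frac{9}{2083}} = 1877 \cdot \frac{2083}{9} = \frac{3909791}{9}$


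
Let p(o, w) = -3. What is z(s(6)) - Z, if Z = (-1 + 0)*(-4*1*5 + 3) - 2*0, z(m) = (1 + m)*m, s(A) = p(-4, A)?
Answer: -11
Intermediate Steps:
s(A) = -3
z(m) = m*(1 + m)
Z = 17 (Z = -(-4*5 + 3) + 0 = -(-20 + 3) + 0 = -1*(-17) + 0 = 17 + 0 = 17)
z(s(6)) - Z = -3*(1 - 3) - 1*17 = -3*(-2) - 17 = 6 - 17 = -11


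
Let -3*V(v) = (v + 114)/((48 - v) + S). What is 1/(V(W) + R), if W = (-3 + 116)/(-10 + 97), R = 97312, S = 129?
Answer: 45858/4462523665 ≈ 1.0276e-5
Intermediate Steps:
W = 113/87 ≈ 1.2989
V(v) = -(114 + v)/(3*(177 - v)) (V(v) = -(v + 114)/(3*((48 - v) + 129)) = -(114 + v)/(3*(177 - v)))
1/(V(W) + R) = 1/((114 + 113/87)/(3*(-177 + 113/87)) + 97312) = 1/((⅓)*(10031/87)/(-15286/87) + 97312) = 1/((⅓)*(-87/15286)*(10031/87) + 97312) = 1/(-10031/45858 + 97312) = 1/(4462523665/45858) = 45858/4462523665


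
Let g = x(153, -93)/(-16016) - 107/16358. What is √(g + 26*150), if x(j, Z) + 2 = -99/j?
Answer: √1208788428068180188229/556728172 ≈ 62.450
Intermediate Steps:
x(j, Z) = -2 - 99/j
g = -14198497/2226912688 (g = (-2 - 99/153)/(-16016) - 107/16358 = (-2 - 99*1/153)*(-1/16016) - 107*1/16358 = (-2 - 11/17)*(-1/16016) - 107/16358 = -45/17*(-1/16016) - 107/16358 = 45/272272 - 107/16358 = -14198497/2226912688 ≈ -0.0063759)
√(g + 26*150) = √(-14198497/2226912688 + 26*150) = √(-14198497/2226912688 + 3900) = √(8684945284703/2226912688) = √1208788428068180188229/556728172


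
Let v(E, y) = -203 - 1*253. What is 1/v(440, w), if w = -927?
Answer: -1/456 ≈ -0.0021930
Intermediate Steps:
v(E, y) = -456 (v(E, y) = -203 - 253 = -456)
1/v(440, w) = 1/(-456) = -1/456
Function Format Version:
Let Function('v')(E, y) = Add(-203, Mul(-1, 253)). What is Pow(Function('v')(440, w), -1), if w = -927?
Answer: Rational(-1, 456) ≈ -0.0021930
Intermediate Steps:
Function('v')(E, y) = -456 (Function('v')(E, y) = Add(-203, -253) = -456)
Pow(Function('v')(440, w), -1) = Pow(-456, -1) = Rational(-1, 456)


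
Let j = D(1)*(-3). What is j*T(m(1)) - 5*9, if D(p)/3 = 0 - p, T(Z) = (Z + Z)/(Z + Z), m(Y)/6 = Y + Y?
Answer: -36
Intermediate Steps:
m(Y) = 12*Y (m(Y) = 6*(Y + Y) = 6*(2*Y) = 12*Y)
T(Z) = 1 (T(Z) = (2*Z)/((2*Z)) = (2*Z)*(1/(2*Z)) = 1)
D(p) = -3*p (D(p) = 3*(0 - p) = 3*(-p) = -3*p)
j = 9 (j = -3*1*(-3) = -3*(-3) = 9)
j*T(m(1)) - 5*9 = 9*1 - 5*9 = 9 - 45 = -36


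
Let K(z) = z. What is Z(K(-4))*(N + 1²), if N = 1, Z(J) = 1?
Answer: 2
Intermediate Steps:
Z(K(-4))*(N + 1²) = 1*(1 + 1²) = 1*(1 + 1) = 1*2 = 2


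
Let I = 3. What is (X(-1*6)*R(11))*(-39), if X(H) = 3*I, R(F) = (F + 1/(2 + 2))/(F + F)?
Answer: -15795/88 ≈ -179.49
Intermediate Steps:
R(F) = (1/4 + F)/(2*F) (R(F) = (F + 1/4)/((2*F)) = (F + 1/4)*(1/(2*F)) = (1/4 + F)*(1/(2*F)) = (1/4 + F)/(2*F))
X(H) = 9 (X(H) = 3*3 = 9)
(X(-1*6)*R(11))*(-39) = (9*((1/8)*(1 + 4*11)/11))*(-39) = (9*((1/8)*(1/11)*(1 + 44)))*(-39) = (9*((1/8)*(1/11)*45))*(-39) = (9*(45/88))*(-39) = (405/88)*(-39) = -15795/88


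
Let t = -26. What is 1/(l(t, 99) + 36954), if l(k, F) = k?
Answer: 1/36928 ≈ 2.7080e-5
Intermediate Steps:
1/(l(t, 99) + 36954) = 1/(-26 + 36954) = 1/36928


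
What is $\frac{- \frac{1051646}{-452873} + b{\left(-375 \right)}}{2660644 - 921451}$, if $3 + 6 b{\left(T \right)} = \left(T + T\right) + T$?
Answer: $- \frac{84088478}{787633551489} \approx -0.00010676$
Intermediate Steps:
$b{\left(T \right)} = - \frac{1}{2} + \frac{T}{2}$ ($b{\left(T \right)} = - \frac{1}{2} + \frac{\left(T + T\right) + T}{6} = - \frac{1}{2} + \frac{2 T + T}{6} = - \frac{1}{2} + \frac{3 T}{6} = - \frac{1}{2} + \frac{T}{2}$)
$\frac{- \frac{1051646}{-452873} + b{\left(-375 \right)}}{2660644 - 921451} = \frac{- \frac{1051646}{-452873} + \left(- \frac{1}{2} + \frac{1}{2} \left(-375\right)\right)}{2660644 - 921451} = \frac{\left(-1051646\right) \left(- \frac{1}{452873}\right) - 188}{1739193} = \left(\frac{1051646}{452873} - 188\right) \frac{1}{1739193} = \left(- \frac{84088478}{452873}\right) \frac{1}{1739193} = - \frac{84088478}{787633551489}$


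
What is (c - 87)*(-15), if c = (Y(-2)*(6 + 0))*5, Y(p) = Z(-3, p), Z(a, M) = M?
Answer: 2205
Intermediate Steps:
Y(p) = p
c = -60 (c = -2*(6 + 0)*5 = -2*6*5 = -12*5 = -60)
(c - 87)*(-15) = (-60 - 87)*(-15) = -147*(-15) = 2205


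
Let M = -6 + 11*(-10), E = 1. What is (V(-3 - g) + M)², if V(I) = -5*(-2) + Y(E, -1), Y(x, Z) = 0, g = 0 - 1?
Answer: 11236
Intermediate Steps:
g = -1
M = -116 (M = -6 - 110 = -116)
V(I) = 10 (V(I) = -5*(-2) + 0 = 10 + 0 = 10)
(V(-3 - g) + M)² = (10 - 116)² = (-106)² = 11236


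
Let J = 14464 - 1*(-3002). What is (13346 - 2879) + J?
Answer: 27933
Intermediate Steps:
J = 17466 (J = 14464 + 3002 = 17466)
(13346 - 2879) + J = (13346 - 2879) + 17466 = 10467 + 17466 = 27933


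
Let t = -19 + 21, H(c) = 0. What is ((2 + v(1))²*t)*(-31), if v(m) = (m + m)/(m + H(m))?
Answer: -992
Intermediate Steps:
v(m) = 2 (v(m) = (m + m)/(m + 0) = (2*m)/m = 2)
t = 2
((2 + v(1))²*t)*(-31) = ((2 + 2)²*2)*(-31) = (4²*2)*(-31) = (16*2)*(-31) = 32*(-31) = -992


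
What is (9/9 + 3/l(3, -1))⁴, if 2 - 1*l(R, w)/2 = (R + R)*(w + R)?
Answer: 83521/160000 ≈ 0.52201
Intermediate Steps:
l(R, w) = 4 - 4*R*(R + w) (l(R, w) = 4 - 2*(R + R)*(w + R) = 4 - 2*2*R*(R + w) = 4 - 4*R*(R + w))
(9/9 + 3/l(3, -1))⁴ = (9/9 + 3/(4 - 4*3² - 4*3*(-1)))⁴ = (9*(⅑) + 3/(4 - 4*9 + 12))⁴ = (1 + 3/(4 - 36 + 12))⁴ = (1 + 3/(-20))⁴ = (1 + 3*(-1/20))⁴ = (1 - 3/20)⁴ = (17/20)⁴ = 83521/160000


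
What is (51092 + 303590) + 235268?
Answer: 589950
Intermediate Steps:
(51092 + 303590) + 235268 = 354682 + 235268 = 589950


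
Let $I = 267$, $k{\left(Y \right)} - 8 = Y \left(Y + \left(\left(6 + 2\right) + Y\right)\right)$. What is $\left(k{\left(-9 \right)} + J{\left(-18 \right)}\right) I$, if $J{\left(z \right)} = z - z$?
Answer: $26166$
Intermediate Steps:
$J{\left(z \right)} = 0$
$k{\left(Y \right)} = 8 + Y \left(8 + 2 Y\right)$ ($k{\left(Y \right)} = 8 + Y \left(Y + \left(\left(6 + 2\right) + Y\right)\right) = 8 + Y \left(Y + \left(8 + Y\right)\right) = 8 + Y \left(8 + 2 Y\right)$)
$\left(k{\left(-9 \right)} + J{\left(-18 \right)}\right) I = \left(\left(8 + 2 \left(-9\right)^{2} + 8 \left(-9\right)\right) + 0\right) 267 = \left(\left(8 + 2 \cdot 81 - 72\right) + 0\right) 267 = \left(\left(8 + 162 - 72\right) + 0\right) 267 = \left(98 + 0\right) 267 = 98 \cdot 267 = 26166$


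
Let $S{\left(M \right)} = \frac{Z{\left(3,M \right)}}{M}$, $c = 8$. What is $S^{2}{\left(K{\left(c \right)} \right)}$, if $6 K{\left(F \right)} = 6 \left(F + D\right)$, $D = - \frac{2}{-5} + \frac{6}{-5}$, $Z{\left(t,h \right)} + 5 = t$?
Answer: $\frac{25}{324} \approx 0.07716$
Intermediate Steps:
$Z{\left(t,h \right)} = -5 + t$
$D = - \frac{4}{5}$ ($D = \left(-2\right) \left(- \frac{1}{5}\right) + 6 \left(- \frac{1}{5}\right) = \frac{2}{5} - \frac{6}{5} = - \frac{4}{5} \approx -0.8$)
$K{\left(F \right)} = - \frac{4}{5} + F$ ($K{\left(F \right)} = \frac{6 \left(F - \frac{4}{5}\right)}{6} = \frac{6 \left(- \frac{4}{5} + F\right)}{6} = \frac{- \frac{24}{5} + 6 F}{6} = - \frac{4}{5} + F$)
$S{\left(M \right)} = - \frac{2}{M}$ ($S{\left(M \right)} = \frac{-5 + 3}{M} = - \frac{2}{M}$)
$S^{2}{\left(K{\left(c \right)} \right)} = \left(- \frac{2}{- \frac{4}{5} + 8}\right)^{2} = \left(- \frac{2}{\frac{36}{5}}\right)^{2} = \left(\left(-2\right) \frac{5}{36}\right)^{2} = \left(- \frac{5}{18}\right)^{2} = \frac{25}{324}$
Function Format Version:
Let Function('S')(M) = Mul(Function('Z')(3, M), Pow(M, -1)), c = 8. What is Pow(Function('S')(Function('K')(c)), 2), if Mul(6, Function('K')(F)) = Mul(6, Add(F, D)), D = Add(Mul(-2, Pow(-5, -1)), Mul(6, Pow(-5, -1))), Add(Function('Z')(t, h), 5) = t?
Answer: Rational(25, 324) ≈ 0.077160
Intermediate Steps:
Function('Z')(t, h) = Add(-5, t)
D = Rational(-4, 5) (D = Add(Mul(-2, Rational(-1, 5)), Mul(6, Rational(-1, 5))) = Add(Rational(2, 5), Rational(-6, 5)) = Rational(-4, 5) ≈ -0.80000)
Function('K')(F) = Add(Rational(-4, 5), F) (Function('K')(F) = Mul(Rational(1, 6), Mul(6, Add(F, Rational(-4, 5)))) = Mul(Rational(1, 6), Mul(6, Add(Rational(-4, 5), F))) = Mul(Rational(1, 6), Add(Rational(-24, 5), Mul(6, F))) = Add(Rational(-4, 5), F))
Function('S')(M) = Mul(-2, Pow(M, -1)) (Function('S')(M) = Mul(Add(-5, 3), Pow(M, -1)) = Mul(-2, Pow(M, -1)))
Pow(Function('S')(Function('K')(c)), 2) = Pow(Mul(-2, Pow(Add(Rational(-4, 5), 8), -1)), 2) = Pow(Mul(-2, Pow(Rational(36, 5), -1)), 2) = Pow(Mul(-2, Rational(5, 36)), 2) = Pow(Rational(-5, 18), 2) = Rational(25, 324)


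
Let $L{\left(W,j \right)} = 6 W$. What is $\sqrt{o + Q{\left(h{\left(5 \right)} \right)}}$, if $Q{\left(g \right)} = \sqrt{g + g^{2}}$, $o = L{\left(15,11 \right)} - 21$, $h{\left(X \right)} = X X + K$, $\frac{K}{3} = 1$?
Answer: $\sqrt{69 + 2 \sqrt{203}} \approx 9.874$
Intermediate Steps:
$K = 3$ ($K = 3 \cdot 1 = 3$)
$h{\left(X \right)} = 3 + X^{2}$ ($h{\left(X \right)} = X X + 3 = X^{2} + 3 = 3 + X^{2}$)
$o = 69$ ($o = 6 \cdot 15 - 21 = 90 - 21 = 69$)
$\sqrt{o + Q{\left(h{\left(5 \right)} \right)}} = \sqrt{69 + \sqrt{\left(3 + 5^{2}\right) \left(1 + \left(3 + 5^{2}\right)\right)}} = \sqrt{69 + \sqrt{\left(3 + 25\right) \left(1 + \left(3 + 25\right)\right)}} = \sqrt{69 + \sqrt{28 \left(1 + 28\right)}} = \sqrt{69 + \sqrt{28 \cdot 29}} = \sqrt{69 + \sqrt{812}} = \sqrt{69 + 2 \sqrt{203}}$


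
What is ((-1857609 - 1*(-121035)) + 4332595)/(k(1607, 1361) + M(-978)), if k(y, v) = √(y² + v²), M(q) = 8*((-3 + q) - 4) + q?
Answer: -11497777009/37014697 - 2596021*√4434770/74029394 ≈ -384.48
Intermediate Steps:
M(q) = -56 + 9*q (M(q) = 8*(-7 + q) + q = (-56 + 8*q) + q = -56 + 9*q)
k(y, v) = √(v² + y²)
((-1857609 - 1*(-121035)) + 4332595)/(k(1607, 1361) + M(-978)) = ((-1857609 - 1*(-121035)) + 4332595)/(√(1361² + 1607²) + (-56 + 9*(-978))) = ((-1857609 + 121035) + 4332595)/(√(1852321 + 2582449) + (-56 - 8802)) = (-1736574 + 4332595)/(√4434770 - 8858) = 2596021/(-8858 + √4434770)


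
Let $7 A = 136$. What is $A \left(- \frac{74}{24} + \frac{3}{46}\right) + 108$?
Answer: $\frac{3406}{69} \approx 49.362$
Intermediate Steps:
$A = \frac{136}{7}$ ($A = \frac{1}{7} \cdot 136 = \frac{136}{7} \approx 19.429$)
$A \left(- \frac{74}{24} + \frac{3}{46}\right) + 108 = \frac{136 \left(- \frac{74}{24} + \frac{3}{46}\right)}{7} + 108 = \frac{136 \left(\left(-74\right) \frac{1}{24} + 3 \cdot \frac{1}{46}\right)}{7} + 108 = \frac{136 \left(- \frac{37}{12} + \frac{3}{46}\right)}{7} + 108 = \frac{136}{7} \left(- \frac{833}{276}\right) + 108 = - \frac{4046}{69} + 108 = \frac{3406}{69}$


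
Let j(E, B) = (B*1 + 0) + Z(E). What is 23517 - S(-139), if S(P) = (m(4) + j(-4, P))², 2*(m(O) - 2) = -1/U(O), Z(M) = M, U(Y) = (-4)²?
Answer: 3714239/1024 ≈ 3627.2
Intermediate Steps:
U(Y) = 16
j(E, B) = B + E (j(E, B) = (B*1 + 0) + E = (B + 0) + E = B + E)
m(O) = 63/32 (m(O) = 2 + (-1/16)/2 = 2 + (-1*1/16)/2 = 2 + (½)*(-1/16) = 2 - 1/32 = 63/32)
S(P) = (-65/32 + P)² (S(P) = (63/32 + (P - 4))² = (63/32 + (-4 + P))² = (-65/32 + P)²)
23517 - S(-139) = 23517 - (-65 + 32*(-139))²/1024 = 23517 - (-65 - 4448)²/1024 = 23517 - (-4513)²/1024 = 23517 - 20367169/1024 = 3714239/1024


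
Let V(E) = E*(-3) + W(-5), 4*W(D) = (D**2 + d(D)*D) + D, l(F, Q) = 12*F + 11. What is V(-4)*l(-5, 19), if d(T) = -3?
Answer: -4067/4 ≈ -1016.8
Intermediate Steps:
l(F, Q) = 11 + 12*F
W(D) = -D/2 + D**2/4 (W(D) = ((D**2 - 3*D) + D)/4 = (D**2 - 2*D)/4 = -D/2 + D**2/4)
V(E) = 35/4 - 3*E (V(E) = E*(-3) + (1/4)*(-5)*(-2 - 5) = -3*E + (1/4)*(-5)*(-7) = -3*E + 35/4 = 35/4 - 3*E)
V(-4)*l(-5, 19) = (35/4 - 3*(-4))*(11 + 12*(-5)) = (35/4 + 12)*(11 - 60) = (83/4)*(-49) = -4067/4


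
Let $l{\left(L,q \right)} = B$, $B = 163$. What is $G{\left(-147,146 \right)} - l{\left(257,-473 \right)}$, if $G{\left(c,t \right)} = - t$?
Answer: $-309$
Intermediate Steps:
$l{\left(L,q \right)} = 163$
$G{\left(-147,146 \right)} - l{\left(257,-473 \right)} = \left(-1\right) 146 - 163 = -146 - 163 = -309$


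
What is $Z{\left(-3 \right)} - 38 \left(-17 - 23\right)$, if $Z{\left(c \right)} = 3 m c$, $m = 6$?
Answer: $1466$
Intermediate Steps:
$Z{\left(c \right)} = 18 c$ ($Z{\left(c \right)} = 3 \cdot 6 c = 18 c$)
$Z{\left(-3 \right)} - 38 \left(-17 - 23\right) = 18 \left(-3\right) - 38 \left(-17 - 23\right) = -54 - 38 \left(-17 - 23\right) = -54 - -1520 = -54 + 1520 = 1466$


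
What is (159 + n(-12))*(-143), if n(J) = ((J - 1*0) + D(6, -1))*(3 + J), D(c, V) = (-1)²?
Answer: -36894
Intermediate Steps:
D(c, V) = 1
n(J) = (1 + J)*(3 + J) (n(J) = ((J - 1*0) + 1)*(3 + J) = ((J + 0) + 1)*(3 + J) = (J + 1)*(3 + J) = (1 + J)*(3 + J))
(159 + n(-12))*(-143) = (159 + (3 + (-12)² + 4*(-12)))*(-143) = (159 + (3 + 144 - 48))*(-143) = (159 + 99)*(-143) = 258*(-143) = -36894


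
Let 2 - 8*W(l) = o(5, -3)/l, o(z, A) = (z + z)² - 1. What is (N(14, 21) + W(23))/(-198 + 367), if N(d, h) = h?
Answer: 3811/31096 ≈ 0.12256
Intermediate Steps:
o(z, A) = -1 + 4*z² (o(z, A) = (2*z)² - 1 = 4*z² - 1 = -1 + 4*z²)
W(l) = ¼ - 99/(8*l) (W(l) = ¼ - (-1 + 4*5²)/(8*l) = ¼ - (-1 + 4*25)/(8*l) = ¼ - (-1 + 100)/(8*l) = ¼ - 99/(8*l))
(N(14, 21) + W(23))/(-198 + 367) = (21 + (⅛)*(-99 + 2*23)/23)/(-198 + 367) = (21 + (⅛)*(1/23)*(-99 + 46))/169 = (21 + (⅛)*(1/23)*(-53))*(1/169) = (21 - 53/184)*(1/169) = (3811/184)*(1/169) = 3811/31096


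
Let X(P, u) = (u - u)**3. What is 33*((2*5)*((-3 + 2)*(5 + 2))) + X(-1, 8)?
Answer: -2310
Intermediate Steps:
X(P, u) = 0 (X(P, u) = 0**3 = 0)
33*((2*5)*((-3 + 2)*(5 + 2))) + X(-1, 8) = 33*((2*5)*((-3 + 2)*(5 + 2))) + 0 = 33*(10*(-1*7)) + 0 = 33*(10*(-7)) + 0 = 33*(-70) + 0 = -2310 + 0 = -2310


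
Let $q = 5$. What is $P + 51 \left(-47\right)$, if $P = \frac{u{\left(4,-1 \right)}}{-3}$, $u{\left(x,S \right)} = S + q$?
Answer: $- \frac{7195}{3} \approx -2398.3$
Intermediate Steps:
$u{\left(x,S \right)} = 5 + S$ ($u{\left(x,S \right)} = S + 5 = 5 + S$)
$P = - \frac{4}{3}$ ($P = \frac{5 - 1}{-3} = 4 \left(- \frac{1}{3}\right) = - \frac{4}{3} \approx -1.3333$)
$P + 51 \left(-47\right) = - \frac{4}{3} + 51 \left(-47\right) = - \frac{4}{3} - 2397 = - \frac{7195}{3}$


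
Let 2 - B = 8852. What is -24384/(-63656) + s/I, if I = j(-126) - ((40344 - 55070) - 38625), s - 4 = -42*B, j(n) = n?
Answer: 3119878528/423511325 ≈ 7.3667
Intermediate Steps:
B = -8850 (B = 2 - 1*8852 = 2 - 8852 = -8850)
s = 371704 (s = 4 - 42*(-8850) = 4 + 371700 = 371704)
I = 53225 (I = -126 - ((40344 - 55070) - 38625) = -126 - (-14726 - 38625) = -126 - 1*(-53351) = -126 + 53351 = 53225)
-24384/(-63656) + s/I = -24384/(-63656) + 371704/53225 = -24384*(-1/63656) + 371704*(1/53225) = 3048/7957 + 371704/53225 = 3119878528/423511325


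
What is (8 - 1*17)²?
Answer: 81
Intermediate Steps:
(8 - 1*17)² = (8 - 17)² = (-9)² = 81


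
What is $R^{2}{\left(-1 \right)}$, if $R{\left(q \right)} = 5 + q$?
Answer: $16$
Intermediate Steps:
$R^{2}{\left(-1 \right)} = \left(5 - 1\right)^{2} = 4^{2} = 16$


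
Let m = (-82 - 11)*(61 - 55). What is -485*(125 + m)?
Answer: 210005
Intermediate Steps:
m = -558 (m = -93*6 = -558)
-485*(125 + m) = -485*(125 - 558) = -485*(-433) = 210005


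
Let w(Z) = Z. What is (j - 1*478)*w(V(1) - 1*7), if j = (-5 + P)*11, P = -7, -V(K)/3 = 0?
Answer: 4270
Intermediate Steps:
V(K) = 0 (V(K) = -3*0 = 0)
j = -132 (j = (-5 - 7)*11 = -12*11 = -132)
(j - 1*478)*w(V(1) - 1*7) = (-132 - 1*478)*(0 - 1*7) = (-132 - 478)*(0 - 7) = -610*(-7) = 4270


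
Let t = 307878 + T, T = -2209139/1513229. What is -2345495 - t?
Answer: -4015158762278/1513229 ≈ -2.6534e+6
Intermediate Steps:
T = -2209139/1513229 (T = -2209139*1/1513229 = -2209139/1513229 ≈ -1.4599)
t = 465887708923/1513229 (t = 307878 - 2209139/1513229 = 465887708923/1513229 ≈ 3.0788e+5)
-2345495 - t = -2345495 - 1*465887708923/1513229 = -2345495 - 465887708923/1513229 = -4015158762278/1513229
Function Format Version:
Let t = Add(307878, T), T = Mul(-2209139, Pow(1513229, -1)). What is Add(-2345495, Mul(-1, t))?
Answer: Rational(-4015158762278, 1513229) ≈ -2.6534e+6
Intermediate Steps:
T = Rational(-2209139, 1513229) (T = Mul(-2209139, Rational(1, 1513229)) = Rational(-2209139, 1513229) ≈ -1.4599)
t = Rational(465887708923, 1513229) (t = Add(307878, Rational(-2209139, 1513229)) = Rational(465887708923, 1513229) ≈ 3.0788e+5)
Add(-2345495, Mul(-1, t)) = Add(-2345495, Mul(-1, Rational(465887708923, 1513229))) = Add(-2345495, Rational(-465887708923, 1513229)) = Rational(-4015158762278, 1513229)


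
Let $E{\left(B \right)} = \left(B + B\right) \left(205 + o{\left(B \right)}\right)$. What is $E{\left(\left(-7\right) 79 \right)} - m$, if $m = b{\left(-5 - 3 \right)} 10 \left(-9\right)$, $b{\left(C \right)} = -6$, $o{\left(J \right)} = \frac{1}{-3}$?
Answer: $- \frac{680704}{3} \approx -2.269 \cdot 10^{5}$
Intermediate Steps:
$o{\left(J \right)} = - \frac{1}{3}$
$E{\left(B \right)} = \frac{1228 B}{3}$ ($E{\left(B \right)} = \left(B + B\right) \left(205 - \frac{1}{3}\right) = 2 B \frac{614}{3} = \frac{1228 B}{3}$)
$m = 540$ ($m = \left(-6\right) 10 \left(-9\right) = \left(-60\right) \left(-9\right) = 540$)
$E{\left(\left(-7\right) 79 \right)} - m = \frac{1228 \left(\left(-7\right) 79\right)}{3} - 540 = \frac{1228}{3} \left(-553\right) - 540 = - \frac{679084}{3} - 540 = - \frac{680704}{3}$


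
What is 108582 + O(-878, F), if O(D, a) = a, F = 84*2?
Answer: 108750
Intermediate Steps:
F = 168
108582 + O(-878, F) = 108582 + 168 = 108750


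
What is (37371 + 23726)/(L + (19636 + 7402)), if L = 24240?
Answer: 61097/51278 ≈ 1.1915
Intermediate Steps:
(37371 + 23726)/(L + (19636 + 7402)) = (37371 + 23726)/(24240 + (19636 + 7402)) = 61097/(24240 + 27038) = 61097/51278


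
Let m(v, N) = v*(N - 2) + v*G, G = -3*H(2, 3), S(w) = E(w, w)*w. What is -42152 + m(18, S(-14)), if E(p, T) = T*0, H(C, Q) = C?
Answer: -42296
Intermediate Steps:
E(p, T) = 0
S(w) = 0 (S(w) = 0*w = 0)
G = -6 (G = -3*2 = -6)
m(v, N) = -6*v + v*(-2 + N) (m(v, N) = v*(N - 2) + v*(-6) = v*(-2 + N) - 6*v = -6*v + v*(-2 + N))
-42152 + m(18, S(-14)) = -42152 + 18*(-8 + 0) = -42152 + 18*(-8) = -42152 - 144 = -42296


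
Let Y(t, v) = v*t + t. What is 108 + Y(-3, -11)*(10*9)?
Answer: 2808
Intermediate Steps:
Y(t, v) = t + t*v (Y(t, v) = t*v + t = t + t*v)
108 + Y(-3, -11)*(10*9) = 108 + (-3*(1 - 11))*(10*9) = 108 - 3*(-10)*90 = 108 + 30*90 = 108 + 2700 = 2808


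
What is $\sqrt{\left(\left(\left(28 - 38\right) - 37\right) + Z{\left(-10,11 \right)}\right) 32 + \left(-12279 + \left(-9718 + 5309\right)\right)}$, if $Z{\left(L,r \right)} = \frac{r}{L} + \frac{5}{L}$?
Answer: $\frac{4 i \sqrt{28505}}{5} \approx 135.07 i$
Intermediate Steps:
$Z{\left(L,r \right)} = \frac{5}{L} + \frac{r}{L}$
$\sqrt{\left(\left(\left(28 - 38\right) - 37\right) + Z{\left(-10,11 \right)}\right) 32 + \left(-12279 + \left(-9718 + 5309\right)\right)} = \sqrt{\left(\left(\left(28 - 38\right) - 37\right) + \frac{5 + 11}{-10}\right) 32 + \left(-12279 + \left(-9718 + 5309\right)\right)} = \sqrt{\left(\left(-10 - 37\right) - \frac{8}{5}\right) 32 - 16688} = \sqrt{\left(-47 - \frac{8}{5}\right) 32 - 16688} = \sqrt{\left(- \frac{243}{5}\right) 32 - 16688} = \sqrt{- \frac{7776}{5} - 16688} = \sqrt{- \frac{91216}{5}} = \frac{4 i \sqrt{28505}}{5}$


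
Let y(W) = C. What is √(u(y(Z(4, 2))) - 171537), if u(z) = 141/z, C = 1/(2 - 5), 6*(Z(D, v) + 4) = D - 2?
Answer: 2*I*√42990 ≈ 414.68*I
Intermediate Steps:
Z(D, v) = -13/3 + D/6 (Z(D, v) = -4 + (D - 2)/6 = -4 + (-2 + D)/6 = -4 + (-⅓ + D/6) = -13/3 + D/6)
C = -⅓ (C = 1/(-3) = -⅓ ≈ -0.33333)
y(W) = -⅓
√(u(y(Z(4, 2))) - 171537) = √(141/(-⅓) - 171537) = √(141*(-3) - 171537) = √(-423 - 171537) = √(-171960) = 2*I*√42990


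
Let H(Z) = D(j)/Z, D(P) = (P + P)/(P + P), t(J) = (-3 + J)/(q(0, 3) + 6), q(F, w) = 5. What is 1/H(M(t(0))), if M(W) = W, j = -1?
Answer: -3/11 ≈ -0.27273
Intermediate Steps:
t(J) = -3/11 + J/11 (t(J) = (-3 + J)/(5 + 6) = (-3 + J)/11 = (-3 + J)*(1/11) = -3/11 + J/11)
D(P) = 1 (D(P) = (2*P)/((2*P)) = (2*P)*(1/(2*P)) = 1)
H(Z) = 1/Z
1/H(M(t(0))) = 1/(1/(-3/11 + (1/11)*0)) = 1/(1/(-3/11 + 0)) = 1/(1/(-3/11)) = 1/(-11/3) = -3/11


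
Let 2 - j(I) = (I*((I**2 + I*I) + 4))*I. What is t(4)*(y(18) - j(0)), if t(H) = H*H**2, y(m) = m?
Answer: 1024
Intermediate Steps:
t(H) = H**3
j(I) = 2 - I**2*(4 + 2*I**2) (j(I) = 2 - I*((I**2 + I*I) + 4)*I = 2 - I*((I**2 + I**2) + 4)*I = 2 - I*(2*I**2 + 4)*I = 2 - I*(4 + 2*I**2)*I = 2 - I**2*(4 + 2*I**2))
t(4)*(y(18) - j(0)) = 4**3*(18 - (2 - 4*0**2 - 2*0**4)) = 64*(18 - (2 - 4*0 - 2*0)) = 64*(18 - (2 + 0 + 0)) = 64*(18 - 1*2) = 64*(18 - 2) = 64*16 = 1024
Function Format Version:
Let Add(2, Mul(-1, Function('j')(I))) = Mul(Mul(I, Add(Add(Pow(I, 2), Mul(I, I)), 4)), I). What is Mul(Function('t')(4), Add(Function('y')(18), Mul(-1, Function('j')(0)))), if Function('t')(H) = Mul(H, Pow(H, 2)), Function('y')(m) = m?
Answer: 1024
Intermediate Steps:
Function('t')(H) = Pow(H, 3)
Function('j')(I) = Add(2, Mul(-1, Pow(I, 2), Add(4, Mul(2, Pow(I, 2))))) (Function('j')(I) = Add(2, Mul(-1, Mul(Mul(I, Add(Add(Pow(I, 2), Mul(I, I)), 4)), I))) = Add(2, Mul(-1, Mul(Mul(I, Add(Add(Pow(I, 2), Pow(I, 2)), 4)), I))) = Add(2, Mul(-1, Mul(Mul(I, Add(Mul(2, Pow(I, 2)), 4)), I))) = Add(2, Mul(-1, Mul(Mul(I, Add(4, Mul(2, Pow(I, 2)))), I))) = Add(2, Mul(-1, Mul(Pow(I, 2), Add(4, Mul(2, Pow(I, 2)))))) = Add(2, Mul(-1, Pow(I, 2), Add(4, Mul(2, Pow(I, 2))))))
Mul(Function('t')(4), Add(Function('y')(18), Mul(-1, Function('j')(0)))) = Mul(Pow(4, 3), Add(18, Mul(-1, Add(2, Mul(-4, Pow(0, 2)), Mul(-2, Pow(0, 4)))))) = Mul(64, Add(18, Mul(-1, Add(2, Mul(-4, 0), Mul(-2, 0))))) = Mul(64, Add(18, Mul(-1, Add(2, 0, 0)))) = Mul(64, Add(18, Mul(-1, 2))) = Mul(64, Add(18, -2)) = Mul(64, 16) = 1024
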